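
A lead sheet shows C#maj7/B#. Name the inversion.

third inversion

C#maj7/B# means C# major seventh with B# in the bass. B# is the seventh of C# major seventh (C#–E#–G#–B#), so this is third inversion.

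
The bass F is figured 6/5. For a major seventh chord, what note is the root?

Db

The figures 6/5 mean the third of the chord is in the bass. If F is the third of a major seventh chord, the root is Db (chord tones Db–F–Ab–C).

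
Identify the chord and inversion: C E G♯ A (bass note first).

A minor-major seventh, first inversion

The pitch classes C, E, G#, A arrange in thirds as A–C–E–G#: an A minor-major seventh chord.
C is the third of A minor-major seventh; third in the bass means first inversion (figured bass 6/5).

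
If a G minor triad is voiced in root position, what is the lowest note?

In root position the root is lowest. For G minor (G–Bb–D) that is G.

G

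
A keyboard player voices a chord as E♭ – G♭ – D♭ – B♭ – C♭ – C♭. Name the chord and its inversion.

Cb major ninth, first inversion

The pitch classes Eb, Gb, Db, Bb, Cb arrange in thirds as Cb–Eb–Gb–Bb–Db: a Cb major ninth chord.
With the third (Eb) in the bass, the chord is in first inversion.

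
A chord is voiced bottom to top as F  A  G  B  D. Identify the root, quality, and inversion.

G dominant ninth, third inversion

The pitch classes F, A, G, B, D arrange in thirds as G–B–D–F–A: a G dominant ninth chord.
With the seventh (F) in the bass, the chord is in third inversion.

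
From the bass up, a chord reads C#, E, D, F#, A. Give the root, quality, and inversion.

The pitch classes C#, E, D, F#, A arrange in thirds as D–F#–A–C#–E: a D major ninth chord.
With the seventh (C#) in the bass, the chord is in third inversion.

D major ninth, third inversion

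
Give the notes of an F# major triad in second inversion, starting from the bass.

Spelling F# major: F#–A#–C#. In second inversion the fifth is bass, giving C#, F#, A# from the bottom.

C#, F#, A#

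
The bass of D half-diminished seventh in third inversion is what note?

D half-diminished seventh is D–F–Ab–C. Third inversion places the seventh in the bass: C.

C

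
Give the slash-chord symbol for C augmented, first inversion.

First inversion of C augmented has the third (E) in the bass. As a slash chord: Caug/E.

Caug/E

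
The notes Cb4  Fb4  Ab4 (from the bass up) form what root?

Fb

The distinct letter names are Cb, Fb, Ab. Arranged as a stack of thirds they read Fb–Ab–Cb, so Fb is the root (an Fb major triad).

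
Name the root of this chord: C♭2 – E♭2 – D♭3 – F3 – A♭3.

Db

Reordering Cb, Eb, Db, F, Ab into stacked thirds gives Db–F–Ab–Cb–Eb; the bottom of that stack, Db, is the root.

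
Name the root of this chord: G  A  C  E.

The distinct letter names are G, A, C, E. Arranged as a stack of thirds they read A–C–E–G, so A is the root (an A minor seventh chord).

A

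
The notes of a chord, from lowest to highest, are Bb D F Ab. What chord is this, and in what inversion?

The pitch classes Bb, D, F, Ab arrange in thirds as Bb–D–F–Ab: a Bb dominant seventh chord.
With the root (Bb) in the bass, the chord is in root position (figured bass 7).

Bb dominant seventh, root position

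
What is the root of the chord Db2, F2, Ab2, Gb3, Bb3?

Db, F, Ab, Gb, Bb are the tones of a Gb major ninth chord (Gb–Bb–Db–F–Ab), making Gb the root.

Gb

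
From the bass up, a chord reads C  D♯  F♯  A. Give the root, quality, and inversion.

D# diminished seventh, third inversion

The distinct note names are C, D#, F#, A. Stacked in thirds they read D#–F#–A–C, which is a diminished seventh chord on D#.
The lowest note is C, the seventh of the chord, so this is third inversion (figured bass 4/2).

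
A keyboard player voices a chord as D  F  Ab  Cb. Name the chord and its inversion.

The pitch classes D, F, Ab, Cb arrange in thirds as D–F–Ab–Cb: a D diminished seventh chord.
The lowest note is D, the root of the chord, so this is root position (figured bass 7).

D diminished seventh, root position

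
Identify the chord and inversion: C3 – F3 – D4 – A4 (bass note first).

The distinct note names are C, F, D, A. Stacked in thirds they read D–F–A–C, which is a minor seventh chord on D.
With the seventh (C) in the bass, the chord is in third inversion (figured bass 4/2).

D minor seventh, third inversion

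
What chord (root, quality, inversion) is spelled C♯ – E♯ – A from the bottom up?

A augmented, first inversion

The distinct note names are C#, E#, A. Stacked in thirds they read A–C#–E#, which is an augmented triad on A.
C# is the third of A augmented; third in the bass means first inversion (figured bass 6).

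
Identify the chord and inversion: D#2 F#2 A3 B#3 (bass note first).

Reducing to letter names: D#, F#, A, B#. These stack in thirds as B#–D#–F#–A — a B# diminished seventh chord.
D# is the third of B# diminished seventh; third in the bass means first inversion (figured bass 6/5).

B# diminished seventh, first inversion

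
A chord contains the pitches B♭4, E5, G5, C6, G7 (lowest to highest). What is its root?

C

Bb, E, G, C are the tones of a C dominant seventh chord (C–E–G–Bb), making C the root.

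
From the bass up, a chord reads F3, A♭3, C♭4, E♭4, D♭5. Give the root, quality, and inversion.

The pitch classes F, Ab, Cb, Eb, Db arrange in thirds as Db–F–Ab–Cb–Eb: a Db dominant ninth chord.
The lowest note is F, the third of the chord, so this is first inversion.

Db dominant ninth, first inversion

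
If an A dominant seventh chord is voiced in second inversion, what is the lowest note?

A dominant seventh is A–C#–E–G. Second inversion places the fifth in the bass: E.

E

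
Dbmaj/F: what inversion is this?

Dbmaj/F means Db major with F in the bass. F is the third of Db major (Db–F–Ab), so this is first inversion.

first inversion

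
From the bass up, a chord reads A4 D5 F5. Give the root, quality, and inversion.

D minor, second inversion

The pitch classes A, D, F arrange in thirds as D–F–A: a D minor triad.
The lowest note is A, the fifth of the chord, so this is second inversion (figured bass 6/4).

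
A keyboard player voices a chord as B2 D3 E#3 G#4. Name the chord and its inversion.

E# diminished seventh, second inversion

The distinct note names are B, D, E#, G#. Stacked in thirds they read E#–G#–B–D, which is a diminished seventh chord on E#.
B is the fifth of E# diminished seventh; fifth in the bass means second inversion (figured bass 4/3).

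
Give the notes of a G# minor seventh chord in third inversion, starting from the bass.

The chord tones are G#–B–D#–F#. With the seventh (F#) lowest for third inversion: F#, G#, B, D#.

F#, G#, B, D#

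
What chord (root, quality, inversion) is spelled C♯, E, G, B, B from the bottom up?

Reducing to letter names: C#, E, G, B. These stack in thirds as C#–E–G–B — a C# half-diminished seventh chord.
C# is the root of C# half-diminished seventh; root in the bass means root position (figured bass 7).

C# half-diminished seventh, root position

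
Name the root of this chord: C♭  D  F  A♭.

Reordering Cb, D, F, Ab into stacked thirds gives D–F–Ab–Cb; the bottom of that stack, D, is the root.

D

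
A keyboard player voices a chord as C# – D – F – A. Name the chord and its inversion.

The pitch classes C#, D, F, A arrange in thirds as D–F–A–C#: a D minor-major seventh chord.
The lowest note is C#, the seventh of the chord, so this is third inversion (figured bass 4/2).

D minor-major seventh, third inversion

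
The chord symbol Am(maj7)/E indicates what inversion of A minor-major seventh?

Am(maj7)/E means A minor-major seventh with E in the bass. E is the fifth of A minor-major seventh (A–C–E–G#), so this is second inversion.

second inversion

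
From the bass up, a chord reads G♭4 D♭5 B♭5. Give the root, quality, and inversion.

Gb major, root position

Reducing to letter names: Gb, Db, Bb. These stack in thirds as Gb–Bb–Db — a Gb major triad.
Gb is the root of Gb major; root in the bass means root position (figured bass 5/3).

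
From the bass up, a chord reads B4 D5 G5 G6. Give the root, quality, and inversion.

Reducing to letter names: B, D, G. These stack in thirds as G–B–D — a G major triad.
B is the third of G major; third in the bass means first inversion (figured bass 6).

G major, first inversion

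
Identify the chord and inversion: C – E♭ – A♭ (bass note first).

Ab major, first inversion

The distinct note names are C, Eb, Ab. Stacked in thirds they read Ab–C–Eb, which is a major triad on Ab.
With the third (C) in the bass, the chord is in first inversion (figured bass 6).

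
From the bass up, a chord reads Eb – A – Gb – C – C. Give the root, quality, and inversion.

A diminished seventh, second inversion

The pitch classes Eb, A, Gb, C arrange in thirds as A–C–Eb–Gb: an A diminished seventh chord.
The lowest note is Eb, the fifth of the chord, so this is second inversion (figured bass 4/3).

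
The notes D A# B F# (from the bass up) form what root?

D, A#, B, F# are the tones of a B minor-major seventh chord (B–D–F#–A#), making B the root.

B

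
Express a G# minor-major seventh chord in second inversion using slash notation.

Second inversion of G# minor-major seventh has the fifth (D#) in the bass. As a slash chord: G#m(maj7)/D#.

G#m(maj7)/D#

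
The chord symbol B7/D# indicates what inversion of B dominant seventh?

B7/D# means B dominant seventh with D# in the bass. D# is the third of B dominant seventh (B–D#–F#–A), so this is first inversion.

first inversion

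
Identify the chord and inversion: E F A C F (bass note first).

Reducing to letter names: E, F, A, C. These stack in thirds as F–A–C–E — an F major seventh chord.
With the seventh (E) in the bass, the chord is in third inversion (figured bass 4/2).

F major seventh, third inversion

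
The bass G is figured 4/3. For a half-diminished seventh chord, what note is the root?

The figures 4/3 mean the fifth of the chord is in the bass. If G is the fifth of a half-diminished seventh chord, the root is C# (chord tones C#–E–G–B).

C#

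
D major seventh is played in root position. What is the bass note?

D

In root position the root is lowest. For D major seventh (D–F#–A–C#) that is D.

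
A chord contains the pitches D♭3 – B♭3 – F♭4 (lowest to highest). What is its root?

Db, Bb, Fb are the tones of a Bb diminished triad (Bb–Db–Fb), making Bb the root.

Bb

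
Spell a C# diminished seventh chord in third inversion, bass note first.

Bb, C#, E, G

Spelling C# diminished seventh: C#–E–G–Bb. In third inversion the seventh is bass, giving Bb, C#, E, G from the bottom.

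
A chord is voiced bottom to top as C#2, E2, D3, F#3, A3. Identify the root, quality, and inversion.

D major ninth, third inversion

The distinct note names are C#, E, D, F#, A. Stacked in thirds they read D–F#–A–C#–E, which is a major ninth chord on D.
With the seventh (C#) in the bass, the chord is in third inversion.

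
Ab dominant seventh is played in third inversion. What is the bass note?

Gb

In third inversion the seventh is lowest. For Ab dominant seventh (Ab–C–Eb–Gb) that is Gb.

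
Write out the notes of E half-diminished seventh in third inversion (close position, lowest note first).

D, E, G, Bb

E half-diminished seventh is E–G–Bb–D. Third inversion puts the seventh (D) in the bass, with the remaining tones above: D, E, G, Bb.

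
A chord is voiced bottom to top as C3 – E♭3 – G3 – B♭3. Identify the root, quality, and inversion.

C minor seventh, root position

The distinct note names are C, Eb, G, Bb. Stacked in thirds they read C–Eb–G–Bb, which is a minor seventh chord on C.
With the root (C) in the bass, the chord is in root position (figured bass 7).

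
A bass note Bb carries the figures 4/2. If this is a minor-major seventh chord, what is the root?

The figures 4/2 mean the seventh of the chord is in the bass. If Bb is the seventh of a minor-major seventh chord, the root is Cb (chord tones Cb–Ebb–Gb–Bb).

Cb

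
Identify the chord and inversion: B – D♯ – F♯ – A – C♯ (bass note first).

The pitch classes B, D#, F#, A, C# arrange in thirds as B–D#–F#–A–C#: a B dominant ninth chord.
B is the root of B dominant ninth; root in the bass means root position.

B dominant ninth, root position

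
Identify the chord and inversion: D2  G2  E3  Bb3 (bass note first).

E half-diminished seventh, third inversion

The pitch classes D, G, E, Bb arrange in thirds as E–G–Bb–D: an E half-diminished seventh chord.
D is the seventh of E half-diminished seventh; seventh in the bass means third inversion (figured bass 4/2).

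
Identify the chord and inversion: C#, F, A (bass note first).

The distinct note names are C#, F, A. Stacked in thirds they read F–A–C#, which is an augmented triad on F.
With the fifth (C#) in the bass, the chord is in second inversion (figured bass 6/4).

F augmented, second inversion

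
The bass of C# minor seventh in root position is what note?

C#

The root of C# minor seventh (C#–E–G#–B) is C#; that is the bass in root position.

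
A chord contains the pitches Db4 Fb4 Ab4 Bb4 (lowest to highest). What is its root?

Bb

Db, Fb, Ab, Bb are the tones of a Bb half-diminished seventh chord (Bb–Db–Fb–Ab), making Bb the root.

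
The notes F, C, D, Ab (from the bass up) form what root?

Reordering F, C, D, Ab into stacked thirds gives D–F–Ab–C; the bottom of that stack, D, is the root.

D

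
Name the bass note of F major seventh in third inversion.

E

F major seventh is F–A–C–E. Third inversion places the seventh in the bass: E.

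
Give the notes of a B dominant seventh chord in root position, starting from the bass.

B dominant seventh is B–D#–F#–A. Root position puts the root (B) in the bass, with the remaining tones above: B, D#, F#, A.

B, D#, F#, A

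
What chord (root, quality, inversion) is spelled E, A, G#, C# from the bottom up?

A major seventh, second inversion

The distinct note names are E, A, G#, C#. Stacked in thirds they read A–C#–E–G#, which is a major seventh chord on A.
E is the fifth of A major seventh; fifth in the bass means second inversion (figured bass 4/3).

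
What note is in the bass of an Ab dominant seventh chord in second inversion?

The fifth of Ab dominant seventh (Ab–C–Eb–Gb) is Eb; that is the bass in second inversion.

Eb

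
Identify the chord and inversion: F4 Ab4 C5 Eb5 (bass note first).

Reducing to letter names: F, Ab, C, Eb. These stack in thirds as F–Ab–C–Eb — an F minor seventh chord.
F is the root of F minor seventh; root in the bass means root position (figured bass 7).

F minor seventh, root position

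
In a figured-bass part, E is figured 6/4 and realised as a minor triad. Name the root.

The figures 6/4 mean the fifth of the chord is in the bass. If E is the fifth of a minor triad, the root is A (chord tones A–C–E).

A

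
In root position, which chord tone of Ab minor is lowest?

In root position the root is lowest. For Ab minor (Ab–Cb–Eb) that is Ab.

Ab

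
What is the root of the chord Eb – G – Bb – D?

Eb

Reordering Eb, G, Bb, D into stacked thirds gives Eb–G–Bb–D; the bottom of that stack, Eb, is the root.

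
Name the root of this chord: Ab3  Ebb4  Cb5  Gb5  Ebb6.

Reordering Ab, Ebb, Cb, Gb into stacked thirds gives Ab–Cb–Ebb–Gb; the bottom of that stack, Ab, is the root.

Ab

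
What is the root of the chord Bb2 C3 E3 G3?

C

Reordering Bb, C, E, G into stacked thirds gives C–E–G–Bb; the bottom of that stack, C, is the root.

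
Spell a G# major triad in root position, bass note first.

Spelling G# major: G#–B#–D#. In root position the root is bass, giving G#, B#, D# from the bottom.

G#, B#, D#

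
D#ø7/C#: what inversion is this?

third inversion

D#ø7/C# means D# half-diminished seventh with C# in the bass. C# is the seventh of D# half-diminished seventh (D#–F#–A–C#), so this is third inversion.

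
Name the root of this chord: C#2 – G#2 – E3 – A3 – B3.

A

Reordering C#, G#, E, A, B into stacked thirds gives A–C#–E–G#–B; the bottom of that stack, A, is the root.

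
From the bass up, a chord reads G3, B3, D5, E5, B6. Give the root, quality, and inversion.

Reducing to letter names: G, B, D, E. These stack in thirds as E–G–B–D — an E minor seventh chord.
G is the third of E minor seventh; third in the bass means first inversion (figured bass 6/5).

E minor seventh, first inversion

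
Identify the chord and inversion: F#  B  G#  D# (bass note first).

Reducing to letter names: F#, B, G#, D#. These stack in thirds as G#–B–D#–F# — a G# minor seventh chord.
With the seventh (F#) in the bass, the chord is in third inversion (figured bass 4/2).

G# minor seventh, third inversion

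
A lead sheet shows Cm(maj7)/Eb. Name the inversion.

Cm(maj7)/Eb means C minor-major seventh with Eb in the bass. Eb is the third of C minor-major seventh (C–Eb–G–B), so this is first inversion.

first inversion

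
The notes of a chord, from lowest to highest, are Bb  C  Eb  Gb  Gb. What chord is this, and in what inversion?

The distinct note names are Bb, C, Eb, Gb. Stacked in thirds they read C–Eb–Gb–Bb, which is a half-diminished seventh chord on C.
The lowest note is Bb, the seventh of the chord, so this is third inversion (figured bass 4/2).

C half-diminished seventh, third inversion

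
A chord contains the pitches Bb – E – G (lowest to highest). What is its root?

E

The distinct letter names are Bb, E, G. Arranged as a stack of thirds they read E–G–Bb, so E is the root (an E diminished triad).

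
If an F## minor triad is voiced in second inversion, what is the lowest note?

In second inversion the fifth is lowest. For F## minor (F##–A#–C##) that is C##.

C##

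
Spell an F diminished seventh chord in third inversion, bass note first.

Ebb, F, Ab, Cb

The chord tones are F–Ab–Cb–Ebb. With the seventh (Ebb) lowest for third inversion: Ebb, F, Ab, Cb.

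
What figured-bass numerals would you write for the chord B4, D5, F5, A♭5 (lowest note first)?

7

The notes B, D, F, Ab stack in thirds as B–D–F–Ab — a B diminished seventh chord. The bass B is the root, so this is root position: figured 7.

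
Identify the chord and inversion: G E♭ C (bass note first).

Reducing to letter names: G, Eb, C. These stack in thirds as C–Eb–G — a C minor triad.
With the fifth (G) in the bass, the chord is in second inversion (figured bass 6/4).

C minor, second inversion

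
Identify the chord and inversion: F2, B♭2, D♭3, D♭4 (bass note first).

The distinct note names are F, Bb, Db. Stacked in thirds they read Bb–Db–F, which is a minor triad on Bb.
F is the fifth of Bb minor; fifth in the bass means second inversion (figured bass 6/4).

Bb minor, second inversion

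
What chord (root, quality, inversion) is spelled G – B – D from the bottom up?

Reducing to letter names: G, B, D. These stack in thirds as G–B–D — a G major triad.
The lowest note is G, the root of the chord, so this is root position (figured bass 5/3).

G major, root position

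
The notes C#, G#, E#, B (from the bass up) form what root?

The distinct letter names are C#, G#, E#, B. Arranged as a stack of thirds they read C#–E#–G#–B, so C# is the root (a C# dominant seventh chord).

C#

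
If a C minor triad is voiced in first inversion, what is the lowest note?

In first inversion the third is lowest. For C minor (C–Eb–G) that is Eb.

Eb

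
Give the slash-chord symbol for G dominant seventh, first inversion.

G7/B

First inversion of G dominant seventh has the third (B) in the bass. As a slash chord: G7/B.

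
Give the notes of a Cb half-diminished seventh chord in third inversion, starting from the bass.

Bbb, Cb, Ebb, Gbb

The chord tones are Cb–Ebb–Gbb–Bbb. With the seventh (Bbb) lowest for third inversion: Bbb, Cb, Ebb, Gbb.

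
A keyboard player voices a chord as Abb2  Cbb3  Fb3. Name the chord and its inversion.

The pitch classes Abb, Cbb, Fb arrange in thirds as Fb–Abb–Cbb: an Fb diminished triad.
With the third (Abb) in the bass, the chord is in first inversion (figured bass 6).

Fb diminished, first inversion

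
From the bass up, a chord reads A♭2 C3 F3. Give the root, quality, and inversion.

F minor, first inversion

Reducing to letter names: Ab, C, F. These stack in thirds as F–Ab–C — an F minor triad.
Ab is the third of F minor; third in the bass means first inversion (figured bass 6).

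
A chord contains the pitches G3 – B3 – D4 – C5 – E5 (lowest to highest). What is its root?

The distinct letter names are G, B, D, C, E. Arranged as a stack of thirds they read C–E–G–B–D, so C is the root (a C major ninth chord).

C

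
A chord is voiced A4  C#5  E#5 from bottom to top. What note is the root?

Reordering A, C#, E# into stacked thirds gives A–C#–E#; the bottom of that stack, A, is the root.

A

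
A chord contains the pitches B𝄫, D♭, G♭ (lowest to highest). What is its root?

Gb

The distinct letter names are Bbb, Db, Gb. Arranged as a stack of thirds they read Gb–Bbb–Db, so Gb is the root (a Gb minor triad).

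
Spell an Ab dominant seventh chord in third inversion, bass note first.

Gb, Ab, C, Eb

Ab dominant seventh is Ab–C–Eb–Gb. Third inversion puts the seventh (Gb) in the bass, with the remaining tones above: Gb, Ab, C, Eb.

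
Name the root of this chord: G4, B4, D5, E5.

E

Reordering G, B, D, E into stacked thirds gives E–G–B–D; the bottom of that stack, E, is the root.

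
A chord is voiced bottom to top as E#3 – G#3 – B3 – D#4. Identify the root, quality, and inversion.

E# half-diminished seventh, root position

The distinct note names are E#, G#, B, D#. Stacked in thirds they read E#–G#–B–D#, which is a half-diminished seventh chord on E#.
With the root (E#) in the bass, the chord is in root position (figured bass 7).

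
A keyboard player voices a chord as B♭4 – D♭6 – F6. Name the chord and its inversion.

The pitch classes Bb, Db, F arrange in thirds as Bb–Db–F: a Bb minor triad.
Bb is the root of Bb minor; root in the bass means root position (figured bass 5/3).

Bb minor, root position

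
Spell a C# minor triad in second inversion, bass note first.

G#, C#, E

The chord tones are C#–E–G#. With the fifth (G#) lowest for second inversion: G#, C#, E.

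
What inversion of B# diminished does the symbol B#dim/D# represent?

B#dim/D# means B# diminished with D# in the bass. D# is the third of B# diminished (B#–D#–F#), so this is first inversion.

first inversion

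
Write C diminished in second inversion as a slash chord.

Second inversion of C diminished has the fifth (Gb) in the bass. As a slash chord: Cdim/Gb.

Cdim/Gb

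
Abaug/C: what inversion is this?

Abaug/C means Ab augmented with C in the bass. C is the third of Ab augmented (Ab–C–E), so this is first inversion.

first inversion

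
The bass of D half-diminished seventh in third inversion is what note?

D half-diminished seventh is D–F–Ab–C. Third inversion places the seventh in the bass: C.

C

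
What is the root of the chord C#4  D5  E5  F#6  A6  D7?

D

C#, D, E, F#, A are the tones of a D major ninth chord (D–F#–A–C#–E), making D the root.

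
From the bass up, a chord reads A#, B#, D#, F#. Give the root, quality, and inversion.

Reducing to letter names: A#, B#, D#, F#. These stack in thirds as B#–D#–F#–A# — a B# half-diminished seventh chord.
A# is the seventh of B# half-diminished seventh; seventh in the bass means third inversion (figured bass 4/2).

B# half-diminished seventh, third inversion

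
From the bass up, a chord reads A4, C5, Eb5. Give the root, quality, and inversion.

The distinct note names are A, C, Eb. Stacked in thirds they read A–C–Eb, which is a diminished triad on A.
The lowest note is A, the root of the chord, so this is root position (figured bass 5/3).

A diminished, root position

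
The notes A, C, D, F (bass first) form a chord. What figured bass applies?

The notes A, C, D, F stack in thirds as D–F–A–C — a D minor seventh chord. The bass A is the fifth, so this is second inversion: figured 4/3.

4/3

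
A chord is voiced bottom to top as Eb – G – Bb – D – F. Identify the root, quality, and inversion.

The distinct note names are Eb, G, Bb, D, F. Stacked in thirds they read Eb–G–Bb–D–F, which is a major ninth chord on Eb.
The lowest note is Eb, the root of the chord, so this is root position.

Eb major ninth, root position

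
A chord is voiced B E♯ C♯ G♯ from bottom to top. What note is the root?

C#

B, E#, C#, G# are the tones of a C# dominant seventh chord (C#–E#–G#–B), making C# the root.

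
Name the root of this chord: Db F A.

Db

Reordering Db, F, A into stacked thirds gives Db–F–A; the bottom of that stack, Db, is the root.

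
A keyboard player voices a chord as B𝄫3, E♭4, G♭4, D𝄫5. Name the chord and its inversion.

Eb diminished seventh, second inversion

The pitch classes Bbb, Eb, Gb, Dbb arrange in thirds as Eb–Gb–Bbb–Dbb: an Eb diminished seventh chord.
The lowest note is Bbb, the fifth of the chord, so this is second inversion (figured bass 4/3).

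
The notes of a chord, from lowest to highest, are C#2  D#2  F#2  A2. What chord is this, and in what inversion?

D# half-diminished seventh, third inversion

The pitch classes C#, D#, F#, A arrange in thirds as D#–F#–A–C#: a D# half-diminished seventh chord.
The lowest note is C#, the seventh of the chord, so this is third inversion (figured bass 4/2).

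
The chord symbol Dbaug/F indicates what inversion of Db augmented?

Dbaug/F means Db augmented with F in the bass. F is the third of Db augmented (Db–F–A), so this is first inversion.

first inversion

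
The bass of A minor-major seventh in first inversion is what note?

C

A minor-major seventh is A–C–E–G#. First inversion places the third in the bass: C.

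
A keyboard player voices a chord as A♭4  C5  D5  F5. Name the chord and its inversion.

The distinct note names are Ab, C, D, F. Stacked in thirds they read D–F–Ab–C, which is a half-diminished seventh chord on D.
Ab is the fifth of D half-diminished seventh; fifth in the bass means second inversion (figured bass 4/3).

D half-diminished seventh, second inversion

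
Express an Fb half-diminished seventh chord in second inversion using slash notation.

Fbø7/Cbb

Second inversion of Fb half-diminished seventh has the fifth (Cbb) in the bass. As a slash chord: Fbø7/Cbb.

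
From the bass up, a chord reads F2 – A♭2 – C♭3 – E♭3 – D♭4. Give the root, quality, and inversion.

Reducing to letter names: F, Ab, Cb, Eb, Db. These stack in thirds as Db–F–Ab–Cb–Eb — a Db dominant ninth chord.
With the third (F) in the bass, the chord is in first inversion.

Db dominant ninth, first inversion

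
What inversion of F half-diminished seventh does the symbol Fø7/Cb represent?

Fø7/Cb means F half-diminished seventh with Cb in the bass. Cb is the fifth of F half-diminished seventh (F–Ab–Cb–Eb), so this is second inversion.

second inversion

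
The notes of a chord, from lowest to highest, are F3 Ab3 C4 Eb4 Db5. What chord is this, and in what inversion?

Db major ninth, first inversion

The pitch classes F, Ab, C, Eb, Db arrange in thirds as Db–F–Ab–C–Eb: a Db major ninth chord.
With the third (F) in the bass, the chord is in first inversion.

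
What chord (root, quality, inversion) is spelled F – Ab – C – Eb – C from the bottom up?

Reducing to letter names: F, Ab, C, Eb. These stack in thirds as F–Ab–C–Eb — an F minor seventh chord.
With the root (F) in the bass, the chord is in root position (figured bass 7).

F minor seventh, root position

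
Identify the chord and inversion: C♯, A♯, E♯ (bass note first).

A# minor, first inversion

Reducing to letter names: C#, A#, E#. These stack in thirds as A#–C#–E# — an A# minor triad.
The lowest note is C#, the third of the chord, so this is first inversion (figured bass 6).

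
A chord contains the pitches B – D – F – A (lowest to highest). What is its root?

B

B, D, F, A are the tones of a B half-diminished seventh chord (B–D–F–A), making B the root.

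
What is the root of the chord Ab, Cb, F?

F

Ab, Cb, F are the tones of an F diminished triad (F–Ab–Cb), making F the root.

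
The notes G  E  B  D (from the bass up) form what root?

Reordering G, E, B, D into stacked thirds gives E–G–B–D; the bottom of that stack, E, is the root.

E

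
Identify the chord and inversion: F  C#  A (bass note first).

Reducing to letter names: F, C#, A. These stack in thirds as F–A–C# — an F augmented triad.
The lowest note is F, the root of the chord, so this is root position (figured bass 5/3).

F augmented, root position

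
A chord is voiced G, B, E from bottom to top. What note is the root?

The distinct letter names are G, B, E. Arranged as a stack of thirds they read E–G–B, so E is the root (an E minor triad).

E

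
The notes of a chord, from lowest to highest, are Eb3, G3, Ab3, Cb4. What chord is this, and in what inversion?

Reducing to letter names: Eb, G, Ab, Cb. These stack in thirds as Ab–Cb–Eb–G — an Ab minor-major seventh chord.
The lowest note is Eb, the fifth of the chord, so this is second inversion (figured bass 4/3).

Ab minor-major seventh, second inversion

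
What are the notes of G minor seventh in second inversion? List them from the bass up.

G minor seventh is G–Bb–D–F. Second inversion puts the fifth (D) in the bass, with the remaining tones above: D, F, G, Bb.

D, F, G, Bb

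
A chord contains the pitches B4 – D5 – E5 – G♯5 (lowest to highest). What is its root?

Reordering B, D, E, G# into stacked thirds gives E–G#–B–D; the bottom of that stack, E, is the root.

E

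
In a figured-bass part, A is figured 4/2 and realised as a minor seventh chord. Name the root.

The figures 4/2 mean the seventh of the chord is in the bass. If A is the seventh of a minor seventh chord, the root is B (chord tones B–D–F#–A).

B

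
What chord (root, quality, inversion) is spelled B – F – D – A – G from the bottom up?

The distinct note names are B, F, D, A, G. Stacked in thirds they read G–B–D–F–A, which is a dominant ninth chord on G.
B is the third of G dominant ninth; third in the bass means first inversion.

G dominant ninth, first inversion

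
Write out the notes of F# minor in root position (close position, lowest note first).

F#, A, C#

Spelling F# minor: F#–A–C#. In root position the root is bass, giving F#, A, C# from the bottom.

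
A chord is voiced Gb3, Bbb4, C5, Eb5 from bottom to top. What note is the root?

Reordering Gb, Bbb, C, Eb into stacked thirds gives C–Eb–Gb–Bbb; the bottom of that stack, C, is the root.

C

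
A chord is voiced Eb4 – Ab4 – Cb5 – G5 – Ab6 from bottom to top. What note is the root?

Ab

Reordering Eb, Ab, Cb, G into stacked thirds gives Ab–Cb–Eb–G; the bottom of that stack, Ab, is the root.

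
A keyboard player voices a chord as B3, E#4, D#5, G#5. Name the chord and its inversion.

The distinct note names are B, E#, D#, G#. Stacked in thirds they read E#–G#–B–D#, which is a half-diminished seventh chord on E#.
The lowest note is B, the fifth of the chord, so this is second inversion (figured bass 4/3).

E# half-diminished seventh, second inversion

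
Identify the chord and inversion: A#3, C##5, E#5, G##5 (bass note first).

A# major seventh, root position

The pitch classes A#, C##, E#, G## arrange in thirds as A#–C##–E#–G##: an A# major seventh chord.
The lowest note is A#, the root of the chord, so this is root position (figured bass 7).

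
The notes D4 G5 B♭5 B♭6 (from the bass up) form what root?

G

D, G, Bb are the tones of a G minor triad (G–Bb–D), making G the root.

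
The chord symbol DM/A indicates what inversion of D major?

DM/A means D major with A in the bass. A is the fifth of D major (D–F#–A), so this is second inversion.

second inversion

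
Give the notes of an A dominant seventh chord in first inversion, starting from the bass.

A dominant seventh is A–C#–E–G. First inversion puts the third (C#) in the bass, with the remaining tones above: C#, E, G, A.

C#, E, G, A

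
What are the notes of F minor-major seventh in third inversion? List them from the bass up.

The chord tones are F–Ab–C–E. With the seventh (E) lowest for third inversion: E, F, Ab, C.

E, F, Ab, C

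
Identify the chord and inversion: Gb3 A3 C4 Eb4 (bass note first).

A diminished seventh, third inversion

The distinct note names are Gb, A, C, Eb. Stacked in thirds they read A–C–Eb–Gb, which is a diminished seventh chord on A.
The lowest note is Gb, the seventh of the chord, so this is third inversion (figured bass 4/2).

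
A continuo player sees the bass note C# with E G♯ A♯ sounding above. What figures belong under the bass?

6/5

The notes C#, E, G#, A# stack in thirds as A#–C#–E–G# — an A# half-diminished seventh chord. The bass C# is the third, so this is first inversion: figured 6/5.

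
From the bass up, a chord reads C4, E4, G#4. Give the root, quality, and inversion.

C augmented, root position

The distinct note names are C, E, G#. Stacked in thirds they read C–E–G#, which is an augmented triad on C.
The lowest note is C, the root of the chord, so this is root position (figured bass 5/3).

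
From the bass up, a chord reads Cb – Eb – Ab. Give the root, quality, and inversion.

The pitch classes Cb, Eb, Ab arrange in thirds as Ab–Cb–Eb: an Ab minor triad.
With the third (Cb) in the bass, the chord is in first inversion (figured bass 6).

Ab minor, first inversion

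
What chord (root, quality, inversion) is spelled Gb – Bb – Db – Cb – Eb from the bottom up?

The distinct note names are Gb, Bb, Db, Cb, Eb. Stacked in thirds they read Cb–Eb–Gb–Bb–Db, which is a major ninth chord on Cb.
The lowest note is Gb, the fifth of the chord, so this is second inversion.

Cb major ninth, second inversion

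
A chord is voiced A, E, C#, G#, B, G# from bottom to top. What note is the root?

A

Reordering A, E, C#, G#, B into stacked thirds gives A–C#–E–G#–B; the bottom of that stack, A, is the root.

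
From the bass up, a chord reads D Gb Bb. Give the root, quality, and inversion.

Gb augmented, second inversion

Reducing to letter names: D, Gb, Bb. These stack in thirds as Gb–Bb–D — a Gb augmented triad.
D is the fifth of Gb augmented; fifth in the bass means second inversion (figured bass 6/4).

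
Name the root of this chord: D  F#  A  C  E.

D, F#, A, C, E are the tones of a D dominant ninth chord (D–F#–A–C–E), making D the root.

D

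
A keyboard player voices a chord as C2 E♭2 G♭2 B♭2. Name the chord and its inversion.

The pitch classes C, Eb, Gb, Bb arrange in thirds as C–Eb–Gb–Bb: a C half-diminished seventh chord.
The lowest note is C, the root of the chord, so this is root position (figured bass 7).

C half-diminished seventh, root position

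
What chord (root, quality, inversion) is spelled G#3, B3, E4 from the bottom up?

E major, first inversion

The pitch classes G#, B, E arrange in thirds as E–G#–B: an E major triad.
The lowest note is G#, the third of the chord, so this is first inversion (figured bass 6).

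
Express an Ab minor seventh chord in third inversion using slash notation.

Third inversion of Ab minor seventh has the seventh (Gb) in the bass. As a slash chord: Abm7/Gb.

Abm7/Gb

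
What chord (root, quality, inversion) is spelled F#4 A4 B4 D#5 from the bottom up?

The distinct note names are F#, A, B, D#. Stacked in thirds they read B–D#–F#–A, which is a dominant seventh chord on B.
F# is the fifth of B dominant seventh; fifth in the bass means second inversion (figured bass 4/3).

B dominant seventh, second inversion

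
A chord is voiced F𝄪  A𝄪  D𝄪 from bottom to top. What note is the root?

F##, A##, D## are the tones of a D## minor triad (D##–F##–A##), making D## the root.

D##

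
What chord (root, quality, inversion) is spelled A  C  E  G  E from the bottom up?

A minor seventh, root position

The pitch classes A, C, E, G arrange in thirds as A–C–E–G: an A minor seventh chord.
A is the root of A minor seventh; root in the bass means root position (figured bass 7).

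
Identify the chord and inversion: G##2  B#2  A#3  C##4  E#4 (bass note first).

Reducing to letter names: G##, B#, A#, C##, E#. These stack in thirds as A#–C##–E#–G##–B# — an A# major ninth chord.
G## is the seventh of A# major ninth; seventh in the bass means third inversion.

A# major ninth, third inversion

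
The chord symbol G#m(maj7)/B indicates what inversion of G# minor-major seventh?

first inversion

G#m(maj7)/B means G# minor-major seventh with B in the bass. B is the third of G# minor-major seventh (G#–B–D#–F##), so this is first inversion.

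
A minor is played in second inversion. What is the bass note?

E

In second inversion the fifth is lowest. For A minor (A–C–E) that is E.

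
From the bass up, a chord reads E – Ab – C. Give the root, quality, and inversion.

The distinct note names are E, Ab, C. Stacked in thirds they read Ab–C–E, which is an augmented triad on Ab.
E is the fifth of Ab augmented; fifth in the bass means second inversion (figured bass 6/4).

Ab augmented, second inversion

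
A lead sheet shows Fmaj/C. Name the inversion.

second inversion

Fmaj/C means F major with C in the bass. C is the fifth of F major (F–A–C), so this is second inversion.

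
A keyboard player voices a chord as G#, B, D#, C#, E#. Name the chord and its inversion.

The pitch classes G#, B, D#, C#, E# arrange in thirds as C#–E#–G#–B–D#: a C# dominant ninth chord.
G# is the fifth of C# dominant ninth; fifth in the bass means second inversion.

C# dominant ninth, second inversion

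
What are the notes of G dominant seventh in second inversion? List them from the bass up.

G dominant seventh is G–B–D–F. Second inversion puts the fifth (D) in the bass, with the remaining tones above: D, F, G, B.

D, F, G, B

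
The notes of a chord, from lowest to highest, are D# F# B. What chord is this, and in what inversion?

B major, first inversion

The distinct note names are D#, F#, B. Stacked in thirds they read B–D#–F#, which is a major triad on B.
D# is the third of B major; third in the bass means first inversion (figured bass 6).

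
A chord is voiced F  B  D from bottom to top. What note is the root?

F, B, D are the tones of a B diminished triad (B–D–F), making B the root.

B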